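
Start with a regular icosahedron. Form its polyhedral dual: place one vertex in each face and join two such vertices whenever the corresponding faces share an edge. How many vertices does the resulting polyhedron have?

The base solid has V = 12, E = 30, F = 20.
The dual swaps V and F and preserves E: V′ = F = 20, E′ = E = 30, F′ = V = 12.

20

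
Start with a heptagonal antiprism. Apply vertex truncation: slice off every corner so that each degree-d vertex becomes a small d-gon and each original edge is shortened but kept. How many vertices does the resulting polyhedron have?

The base solid has V = 14, E = 28, F = 16.
Truncation replaces each original edge-end by a new vertex, so V′ = 2E = 56.
Each original edge survives, and each old vertex of degree d contributes d new edges; summing degrees gives Σd = 2E, so E′ = E + 2E = 3E = 84.
Each original face survives and each original vertex becomes one new face: F′ = F + V = 30.

56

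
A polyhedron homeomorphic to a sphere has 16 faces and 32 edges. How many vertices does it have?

Here V − E + F = 2.
V = 2 + E − F = 2 + 32 − 16 = 18.

18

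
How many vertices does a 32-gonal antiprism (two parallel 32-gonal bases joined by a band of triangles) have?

An antiprism on an n-gon has two n-gon caps and 2n triangles: V = 2·32 = 64, E = 4·32 = 128, F = 2·32 + 2 = 66.
Check: V − E + F = 64 − 128 + 66 = 2.

64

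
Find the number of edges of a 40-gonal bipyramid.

120

A bipyramid over an n-gon has 2n triangular faces and n + 2 vertices: V = 40 + 2 = 42, E = 3·40 = 120, F = 2·40 = 80.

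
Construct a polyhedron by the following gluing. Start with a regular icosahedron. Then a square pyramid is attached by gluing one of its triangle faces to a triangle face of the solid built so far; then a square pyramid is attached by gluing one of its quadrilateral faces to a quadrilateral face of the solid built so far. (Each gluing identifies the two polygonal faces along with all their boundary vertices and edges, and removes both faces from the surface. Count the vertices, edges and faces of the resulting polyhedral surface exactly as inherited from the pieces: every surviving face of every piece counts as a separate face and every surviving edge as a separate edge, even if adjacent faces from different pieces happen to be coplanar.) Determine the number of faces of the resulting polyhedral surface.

A regular icosahedron: V=12, E=30, F=20.
Attach a square pyramid (V=5, E=8, F=5) along a 3-gon: merge 3 vertices and 3 edges, delete both glued faces → V=14, E=35, F=23.
Attach a square pyramid (V=5, E=8, F=5) along a 4-gon: merge 4 vertices and 4 edges, delete both glued faces → V=15, E=39, F=26.
Check: V − E + F = 15 − 39 + 26 = 2.

26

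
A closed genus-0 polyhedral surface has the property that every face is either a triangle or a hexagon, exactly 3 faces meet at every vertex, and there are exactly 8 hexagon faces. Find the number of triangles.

Let x be the number of triangles; then F = 8 + x.
Edge–face incidences: 2E = 6·8 + 3·x = 48 + 3x.
Every vertex has degree 3, so 3V = 2E.
Euler: V − E + F = 2 ⇒ (2E)/3 − E + (8 + x) = 2.
Multiply by 6: 2·(2E) − 3·(2E) + 6·(8 + x) = 12, i.e. 48 + 6x − (48 + 3x) = 12.
Collecting terms: 3x = 12, so x = 4.
Then 2E = 48 + 3·4 = 60, so E = 30, V = 2E/3 = 20, F = 8 + 4 = 12.

4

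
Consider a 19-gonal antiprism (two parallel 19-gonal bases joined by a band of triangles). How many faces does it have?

An antiprism on an n-gon has two n-gon caps and 2n triangles: V = 2·19 = 38, E = 4·19 = 76, F = 2·19 + 2 = 40.

40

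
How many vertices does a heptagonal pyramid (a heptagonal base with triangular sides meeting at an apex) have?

8

A pyramid on an n-gon base has one n-gon and n triangles: V = 7 + 1 = 8, E = 2·7 = 14, F = 7 + 1 = 8.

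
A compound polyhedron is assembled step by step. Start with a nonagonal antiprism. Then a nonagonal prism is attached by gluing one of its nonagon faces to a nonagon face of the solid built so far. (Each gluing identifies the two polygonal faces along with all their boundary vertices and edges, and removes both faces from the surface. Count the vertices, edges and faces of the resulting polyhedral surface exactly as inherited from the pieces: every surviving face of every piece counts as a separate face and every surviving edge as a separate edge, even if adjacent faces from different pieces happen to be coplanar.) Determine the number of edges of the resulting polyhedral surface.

A nonagonal antiprism: V=18, E=36, F=20.
Attach a nonagonal prism (V=18, E=27, F=11) along a 9-gon: merge 9 vertices and 9 edges, delete both glued faces → V=27, E=54, F=29.
Check: V − E + F = 27 − 54 + 29 = 2.

54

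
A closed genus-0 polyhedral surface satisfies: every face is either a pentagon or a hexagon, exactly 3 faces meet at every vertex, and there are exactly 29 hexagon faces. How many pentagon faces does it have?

Let x be the number of pentagons; then F = 29 + x.
Edge–face incidences: 2E = 6·29 + 5·x = 174 + 5x.
Every vertex has degree 3, so 3V = 2E.
Euler: V − E + F = 2 ⇒ (2E)/3 − E + (29 + x) = 2.
Multiply by 6: 2·(2E) − 3·(2E) + 6·(29 + x) = 12, i.e. 174 + 6x − (174 + 5x) = 12.
Collecting terms: x = 12.
Then 2E = 174 + 5·12 = 234, so E = 117, V = 2E/3 = 78, F = 29 + 12 = 41.

12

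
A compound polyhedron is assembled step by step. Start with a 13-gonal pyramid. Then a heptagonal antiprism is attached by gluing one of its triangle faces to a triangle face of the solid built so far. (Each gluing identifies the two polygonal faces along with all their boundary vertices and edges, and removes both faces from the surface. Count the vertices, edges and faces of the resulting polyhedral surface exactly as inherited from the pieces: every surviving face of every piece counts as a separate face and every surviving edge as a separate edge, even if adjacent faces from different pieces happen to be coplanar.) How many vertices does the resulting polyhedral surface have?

25

A 13-gonal pyramid: V=14, E=26, F=14.
Attach a heptagonal antiprism (V=14, E=28, F=16) along a 3-gon: merge 3 vertices and 3 edges, delete both glued faces → V=25, E=51, F=28.
Check: V − E + F = 25 − 51 + 28 = 2.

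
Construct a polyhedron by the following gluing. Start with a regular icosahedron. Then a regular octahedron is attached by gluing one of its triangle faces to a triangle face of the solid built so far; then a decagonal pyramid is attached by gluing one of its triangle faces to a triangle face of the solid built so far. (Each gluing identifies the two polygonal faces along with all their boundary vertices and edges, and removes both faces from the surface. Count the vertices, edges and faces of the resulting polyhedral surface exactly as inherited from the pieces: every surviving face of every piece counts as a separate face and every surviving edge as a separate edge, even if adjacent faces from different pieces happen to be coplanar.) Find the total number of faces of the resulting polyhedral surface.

35

A regular icosahedron: V=12, E=30, F=20.
Attach a regular octahedron (V=6, E=12, F=8) along a 3-gon: merge 3 vertices and 3 edges, delete both glued faces → V=15, E=39, F=26.
Attach a decagonal pyramid (V=11, E=20, F=11) along a 3-gon: merge 3 vertices and 3 edges, delete both glued faces → V=23, E=56, F=35.
Check: V − E + F = 23 − 56 + 35 = 2.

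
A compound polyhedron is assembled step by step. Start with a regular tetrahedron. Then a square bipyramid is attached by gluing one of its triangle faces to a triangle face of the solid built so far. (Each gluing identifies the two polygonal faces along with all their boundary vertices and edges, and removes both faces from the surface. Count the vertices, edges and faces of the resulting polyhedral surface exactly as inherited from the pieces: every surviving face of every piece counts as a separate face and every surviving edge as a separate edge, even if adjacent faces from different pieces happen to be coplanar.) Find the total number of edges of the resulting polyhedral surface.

A regular tetrahedron: V=4, E=6, F=4.
Attach a square bipyramid (V=6, E=12, F=8) along a 3-gon: merge 3 vertices and 3 edges, delete both glued faces → V=7, E=15, F=10.
Check: V − E + F = 7 − 15 + 10 = 2.

15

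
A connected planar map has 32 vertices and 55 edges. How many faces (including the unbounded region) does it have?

Euler's formula for a connected plane graph: V − E + F = 2, so F = 2 − 32 + 55 = 25.

25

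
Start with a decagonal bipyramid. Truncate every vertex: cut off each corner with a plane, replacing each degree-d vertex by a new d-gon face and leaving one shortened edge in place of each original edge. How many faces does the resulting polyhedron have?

32

The base solid has V = 12, E = 30, F = 20.
Truncation replaces each original edge-end by a new vertex, so V′ = 2E = 60.
Each original edge survives, and each old vertex of degree d contributes d new edges; summing degrees gives Σd = 2E, so E′ = E + 2E = 3E = 90.
Each original face survives and each original vertex becomes one new face: F′ = F + V = 32.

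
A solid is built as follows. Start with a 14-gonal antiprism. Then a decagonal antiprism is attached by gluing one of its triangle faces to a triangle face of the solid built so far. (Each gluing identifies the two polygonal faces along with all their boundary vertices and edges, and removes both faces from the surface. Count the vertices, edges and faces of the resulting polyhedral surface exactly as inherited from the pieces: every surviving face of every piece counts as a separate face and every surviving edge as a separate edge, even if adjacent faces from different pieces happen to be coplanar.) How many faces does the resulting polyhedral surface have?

50

A 14-gonal antiprism: V=28, E=56, F=30.
Attach a decagonal antiprism (V=20, E=40, F=22) along a 3-gon: merge 3 vertices and 3 edges, delete both glued faces → V=45, E=93, F=50.
Check: V − E + F = 45 − 93 + 50 = 2.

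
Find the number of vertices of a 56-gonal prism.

A prism on an n-gon has two n-gon bases and n rectangular sides: V = 2·56 = 112, E = 3·56 = 168, F = 56 + 2 = 58.

112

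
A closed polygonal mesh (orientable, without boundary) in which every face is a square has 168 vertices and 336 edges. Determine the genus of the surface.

Every face is a square and each edge borders two faces, so 4F = 2·336, giving F = 168.
χ = V − E + F = 168 − 336 + 168 = 0.
For a closed orientable surface χ = 2 − 2g, so g = (2 − (0))/2 = 1.

1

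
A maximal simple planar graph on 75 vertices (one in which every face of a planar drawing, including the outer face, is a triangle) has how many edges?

219

In a plane triangulation 3F = 2E and V − E + F = 2, so E = 3V − 6 = 3·75 − 6 = 219.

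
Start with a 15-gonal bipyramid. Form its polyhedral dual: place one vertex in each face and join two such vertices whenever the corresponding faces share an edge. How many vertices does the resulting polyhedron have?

The base solid has V = 17, E = 45, F = 30.
The dual swaps V and F and preserves E: V′ = F = 30, E′ = E = 45, F′ = V = 17.

30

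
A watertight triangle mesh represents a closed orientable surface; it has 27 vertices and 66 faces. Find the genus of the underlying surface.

Every face is a triangle, so 2E = 3·66 = 198, giving E = 99.
χ = V − E + F = 27 − 99 + 66 = -6.
For a closed orientable surface χ = 2 − 2g, so g = (2 − (-6))/2 = 4.

4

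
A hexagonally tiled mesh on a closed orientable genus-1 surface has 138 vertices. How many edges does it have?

χ = 2 − 2·1 = 0, and every face is a hexagon so 6F = 2E.
V − E + F = 0 with E = 6F/2 gives 138 − (6/2 − 1)·F = 0, so F = 69 and E = 207.

207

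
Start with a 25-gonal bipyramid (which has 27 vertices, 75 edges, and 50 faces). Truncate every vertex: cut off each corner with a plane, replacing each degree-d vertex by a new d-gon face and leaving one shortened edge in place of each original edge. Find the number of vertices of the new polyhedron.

Truncation replaces each original edge-end by a new vertex, so V′ = 2E = 150.
Each original edge survives, and each old vertex of degree d contributes d new edges; summing degrees gives Σd = 2E, so E′ = E + 2E = 3E = 225.
Each original face survives and each original vertex becomes one new face: F′ = F + V = 77.

150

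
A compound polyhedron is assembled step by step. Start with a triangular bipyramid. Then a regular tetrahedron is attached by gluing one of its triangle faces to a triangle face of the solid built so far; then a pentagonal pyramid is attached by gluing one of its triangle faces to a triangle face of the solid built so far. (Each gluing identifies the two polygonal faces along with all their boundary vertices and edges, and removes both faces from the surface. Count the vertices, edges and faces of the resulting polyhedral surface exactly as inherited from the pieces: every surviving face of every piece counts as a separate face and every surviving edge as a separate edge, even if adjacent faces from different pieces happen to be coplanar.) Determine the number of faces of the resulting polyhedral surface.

A triangular bipyramid: V=5, E=9, F=6.
Attach a regular tetrahedron (V=4, E=6, F=4) along a 3-gon: merge 3 vertices and 3 edges, delete both glued faces → V=6, E=12, F=8.
Attach a pentagonal pyramid (V=6, E=10, F=6) along a 3-gon: merge 3 vertices and 3 edges, delete both glued faces → V=9, E=19, F=12.
Check: V − E + F = 9 − 19 + 12 = 2.

12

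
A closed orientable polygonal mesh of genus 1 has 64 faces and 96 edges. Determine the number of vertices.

For a closed orientable surface of genus 1, χ = 2 − 2·1 = 0.
V = 0 + E − F = 0 + 96 − 64 = 32.

32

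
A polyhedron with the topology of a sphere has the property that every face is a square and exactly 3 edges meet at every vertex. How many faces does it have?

Each face has 4 edges and each edge borders two faces, so 2E = 4F.
Each vertex has degree 3, so 3V = 2E and hence V = 4F/3.
Euler: V − E + F = 2 ⇒ (4F/3) − (4F/2) + F = 2.
Multiply by 6: (8 − 12 + 6)F = 12, i.e. 2F = 12.
So F = 6, E = 4·6/2 = 12, V = 4·6/3 = 8.

6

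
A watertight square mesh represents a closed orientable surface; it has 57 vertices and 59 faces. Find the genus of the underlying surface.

2

Every face is a square, so 2E = 4·59 = 236, giving E = 118.
χ = V − E + F = 57 − 118 + 59 = -2.
For a closed orientable surface χ = 2 − 2g, so g = (2 − (-2))/2 = 2.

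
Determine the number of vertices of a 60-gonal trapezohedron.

The n-trapezohedron (dual of the n-antiprism) has V = 2·60 + 2 = 122, E = 4·60 = 240, F = 2·60 = 120.
Check: V − E + F = 122 − 240 + 120 = 2.

122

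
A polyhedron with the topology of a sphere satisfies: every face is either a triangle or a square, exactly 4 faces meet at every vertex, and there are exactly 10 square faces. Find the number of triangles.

8

Let x be the number of triangles; then F = 10 + x.
Edge–face incidences: 2E = 4·10 + 3·x = 40 + 3x.
Every vertex has degree 4, so 4V = 2E.
Euler: V − E + F = 2 ⇒ (2E)/4 − E + (10 + x) = 2.
Multiply by 8: 2·(2E) − 4·(2E) + 8·(10 + x) = 16, i.e. 80 + 8x − 2·(40 + 3x) = 16.
Collecting terms: 2x = 16, so x = 8.
Then 2E = 40 + 3·8 = 64, so E = 32, V = 2E/4 = 16, F = 10 + 8 = 18.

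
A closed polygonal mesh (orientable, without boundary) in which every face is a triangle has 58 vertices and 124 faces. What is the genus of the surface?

3

Every face is a triangle, so 2E = 3·124 = 372, giving E = 186.
χ = V − E + F = 58 − 186 + 124 = -4.
For a closed orientable surface χ = 2 − 2g, so g = (2 − (-4))/2 = 3.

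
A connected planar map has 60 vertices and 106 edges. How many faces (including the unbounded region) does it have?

Euler's formula for a connected plane graph: V − E + F = 2, so F = 2 − 60 + 106 = 48.

48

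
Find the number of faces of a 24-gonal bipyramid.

A bipyramid over an n-gon has 2n triangular faces and n + 2 vertices: V = 24 + 2 = 26, E = 3·24 = 72, F = 2·24 = 48.

48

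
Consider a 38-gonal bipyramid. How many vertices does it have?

A bipyramid over an n-gon has 2n triangular faces and n + 2 vertices: V = 38 + 2 = 40, E = 3·38 = 114, F = 2·38 = 76.

40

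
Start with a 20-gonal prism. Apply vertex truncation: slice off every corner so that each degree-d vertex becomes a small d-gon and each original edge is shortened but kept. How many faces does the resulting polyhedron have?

The base solid has V = 40, E = 60, F = 22.
Truncation replaces each original edge-end by a new vertex, so V′ = 2E = 120.
Each original edge survives, and each old vertex of degree d contributes d new edges; summing degrees gives Σd = 2E, so E′ = E + 2E = 3E = 180.
Each original face survives and each original vertex becomes one new face: F′ = F + V = 62.

62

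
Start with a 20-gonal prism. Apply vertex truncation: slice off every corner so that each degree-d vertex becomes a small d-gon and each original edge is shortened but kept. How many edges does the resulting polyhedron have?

180

The base solid has V = 40, E = 60, F = 22.
Truncation replaces each original edge-end by a new vertex, so V′ = 2E = 120.
Each original edge survives, and each old vertex of degree d contributes d new edges; summing degrees gives Σd = 2E, so E′ = E + 2E = 3E = 180.
Each original face survives and each original vertex becomes one new face: F′ = F + V = 62.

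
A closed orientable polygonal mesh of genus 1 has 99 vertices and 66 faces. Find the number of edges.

165

For a closed orientable surface of genus 1, χ = 2 − 2·1 = 0.
E = V + F − (0) = 99 + 66 − (0) = 165.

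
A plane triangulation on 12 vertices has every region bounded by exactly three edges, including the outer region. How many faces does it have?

20

In a plane triangulation 3F = 2E and V − E + F = 2, so F = 2V − 4 = 2·12 − 4 = 20.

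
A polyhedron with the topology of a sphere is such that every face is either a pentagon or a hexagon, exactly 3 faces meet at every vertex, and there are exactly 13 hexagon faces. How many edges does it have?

69

Let x be the number of pentagons; then F = 13 + x.
Edge–face incidences: 2E = 6·13 + 5·x = 78 + 5x.
Every vertex has degree 3, so 3V = 2E.
Euler: V − E + F = 2 ⇒ (2E)/3 − E + (13 + x) = 2.
Multiply by 6: 2·(2E) − 3·(2E) + 6·(13 + x) = 12, i.e. 78 + 6x − (78 + 5x) = 12.
Collecting terms: x = 12.
Then 2E = 78 + 5·12 = 138, so E = 69, V = 2E/3 = 46, F = 13 + 12 = 25.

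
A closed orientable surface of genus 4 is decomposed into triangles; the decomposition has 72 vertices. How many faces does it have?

χ = 2 − 2·4 = -6, and every face is a triangle so 3F = 2E.
V − E + F = -6 with E = 3F/2 gives 72 − (3/2 − 1)·F = -6, so F = 156 and E = 234.

156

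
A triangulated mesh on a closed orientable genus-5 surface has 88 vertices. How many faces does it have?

192

χ = 2 − 2·5 = -8, and every face is a triangle so 3F = 2E.
V − E + F = -8 with E = 3F/2 gives 88 − (3/2 − 1)·F = -8, so F = 192 and E = 288.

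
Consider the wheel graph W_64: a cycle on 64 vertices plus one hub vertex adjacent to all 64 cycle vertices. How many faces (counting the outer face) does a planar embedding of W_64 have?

W_64 has V = 64 + 1 = 65 vertices and E = 2·64 = 128 edges.
By Euler's formula F = 2 − V + E = 2 − 65 + 128 = 65.

65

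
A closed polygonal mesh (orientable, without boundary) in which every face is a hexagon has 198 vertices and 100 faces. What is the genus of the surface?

2

Every face is a hexagon, so 2E = 6·100 = 600, giving E = 300.
χ = V − E + F = 198 − 300 + 100 = -2.
For a closed orientable surface χ = 2 − 2g, so g = (2 − (-2))/2 = 2.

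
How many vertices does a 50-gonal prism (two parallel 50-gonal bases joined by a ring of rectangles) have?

A prism on an n-gon has two n-gon bases and n rectangular sides: V = 2·50 = 100, E = 3·50 = 150, F = 50 + 2 = 52.

100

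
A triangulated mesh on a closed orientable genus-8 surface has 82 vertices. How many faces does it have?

χ = 2 − 2·8 = -14, and every face is a triangle so 3F = 2E.
V − E + F = -14 with E = 3F/2 gives 82 − (3/2 − 1)·F = -14, so F = 192 and E = 288.

192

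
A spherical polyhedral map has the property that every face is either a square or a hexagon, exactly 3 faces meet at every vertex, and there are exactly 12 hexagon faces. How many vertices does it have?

32

Let x be the number of squares; then F = 12 + x.
Edge–face incidences: 2E = 6·12 + 4·x = 72 + 4x.
Every vertex has degree 3, so 3V = 2E.
Euler: V − E + F = 2 ⇒ (2E)/3 − E + (12 + x) = 2.
Multiply by 6: 2·(2E) − 3·(2E) + 6·(12 + x) = 12, i.e. 72 + 6x − (72 + 4x) = 12.
Collecting terms: 2x = 12, so x = 6.
Then 2E = 72 + 4·6 = 96, so E = 48, V = 2E/3 = 32, F = 12 + 6 = 18.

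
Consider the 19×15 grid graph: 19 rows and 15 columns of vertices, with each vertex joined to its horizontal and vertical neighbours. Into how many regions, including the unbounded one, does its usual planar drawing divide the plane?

The grid has V = 19·15 = 285 vertices and E = 19·14 + 15·18 = 536 edges.
F = 2 − V + E = 2 − 285 + 536 = 253.

253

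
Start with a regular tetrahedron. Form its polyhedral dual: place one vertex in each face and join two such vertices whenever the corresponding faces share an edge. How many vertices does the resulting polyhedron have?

4

The base solid has V = 4, E = 6, F = 4.
The dual swaps V and F and preserves E: V′ = F = 4, E′ = E = 6, F′ = V = 4.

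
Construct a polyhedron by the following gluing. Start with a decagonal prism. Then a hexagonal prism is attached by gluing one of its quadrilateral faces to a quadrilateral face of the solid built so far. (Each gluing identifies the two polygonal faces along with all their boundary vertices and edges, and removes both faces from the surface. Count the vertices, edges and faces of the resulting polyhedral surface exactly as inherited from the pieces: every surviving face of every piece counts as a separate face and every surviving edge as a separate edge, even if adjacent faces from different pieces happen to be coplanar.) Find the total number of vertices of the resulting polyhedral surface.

A decagonal prism: V=20, E=30, F=12.
Attach a hexagonal prism (V=12, E=18, F=8) along a 4-gon: merge 4 vertices and 4 edges, delete both glued faces → V=28, E=44, F=18.
Check: V − E + F = 28 − 44 + 18 = 2.

28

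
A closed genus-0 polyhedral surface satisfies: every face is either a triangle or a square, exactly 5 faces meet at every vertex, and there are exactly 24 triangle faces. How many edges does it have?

40

Let x be the number of squares; then F = 24 + x.
Edge–face incidences: 2E = 3·24 + 4·x = 72 + 4x.
Every vertex has degree 5, so 5V = 2E.
Euler: V − E + F = 2 ⇒ (2E)/5 − E + (24 + x) = 2.
Multiply by 10: 2·(2E) − 5·(2E) + 10·(24 + x) = 20, i.e. 240 + 10x − 3·(72 + 4x) = 20.
Collecting terms: −2x + 24 = 20, so −2x = −4, so x = 2.
Then 2E = 72 + 4·2 = 80, so E = 40, V = 2E/5 = 16, F = 24 + 2 = 26.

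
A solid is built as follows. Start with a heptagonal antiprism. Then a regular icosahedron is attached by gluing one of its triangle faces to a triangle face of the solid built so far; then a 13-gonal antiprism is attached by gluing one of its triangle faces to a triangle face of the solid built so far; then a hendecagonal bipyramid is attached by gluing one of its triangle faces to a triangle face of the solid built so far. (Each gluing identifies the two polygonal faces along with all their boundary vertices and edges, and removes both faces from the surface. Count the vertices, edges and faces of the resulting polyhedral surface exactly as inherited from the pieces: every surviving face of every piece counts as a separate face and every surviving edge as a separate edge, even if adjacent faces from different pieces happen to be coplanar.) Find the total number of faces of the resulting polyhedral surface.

80

A heptagonal antiprism: V=14, E=28, F=16.
Attach a regular icosahedron (V=12, E=30, F=20) along a 3-gon: merge 3 vertices and 3 edges, delete both glued faces → V=23, E=55, F=34.
Attach a 13-gonal antiprism (V=26, E=52, F=28) along a 3-gon: merge 3 vertices and 3 edges, delete both glued faces → V=46, E=104, F=60.
Attach a hendecagonal bipyramid (V=13, E=33, F=22) along a 3-gon: merge 3 vertices and 3 edges, delete both glued faces → V=56, E=134, F=80.
Check: V − E + F = 56 − 134 + 80 = 2.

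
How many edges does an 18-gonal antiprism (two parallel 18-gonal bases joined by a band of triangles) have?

72

An antiprism on an n-gon has two n-gon caps and 2n triangles: V = 2·18 = 36, E = 4·18 = 72, F = 2·18 + 2 = 38.
Check: V − E + F = 36 − 72 + 38 = 2.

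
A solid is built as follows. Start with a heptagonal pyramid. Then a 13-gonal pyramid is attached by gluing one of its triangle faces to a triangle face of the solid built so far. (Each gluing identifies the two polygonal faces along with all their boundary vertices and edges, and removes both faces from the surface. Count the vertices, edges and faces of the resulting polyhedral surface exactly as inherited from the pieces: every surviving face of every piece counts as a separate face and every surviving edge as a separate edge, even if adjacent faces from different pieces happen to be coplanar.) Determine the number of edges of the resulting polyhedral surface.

A heptagonal pyramid: V=8, E=14, F=8.
Attach a 13-gonal pyramid (V=14, E=26, F=14) along a 3-gon: merge 3 vertices and 3 edges, delete both glued faces → V=19, E=37, F=20.
Check: V − E + F = 19 − 37 + 20 = 2.

37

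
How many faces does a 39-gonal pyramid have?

A pyramid on an n-gon base has one n-gon and n triangles: V = 39 + 1 = 40, E = 2·39 = 78, F = 39 + 1 = 40.

40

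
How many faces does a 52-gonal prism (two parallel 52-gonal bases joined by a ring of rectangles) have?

A prism on an n-gon has two n-gon bases and n rectangular sides: V = 2·52 = 104, E = 3·52 = 156, F = 52 + 2 = 54.
Check: V − E + F = 104 − 156 + 54 = 2.

54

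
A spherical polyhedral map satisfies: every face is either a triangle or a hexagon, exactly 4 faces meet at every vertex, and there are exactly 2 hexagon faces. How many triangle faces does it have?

Let x be the number of triangles; then F = 2 + x.
Edge–face incidences: 2E = 6·2 + 3·x = 12 + 3x.
Every vertex has degree 4, so 4V = 2E.
Euler: V − E + F = 2 ⇒ (2E)/4 − E + (2 + x) = 2.
Multiply by 8: 2·(2E) − 4·(2E) + 8·(2 + x) = 16, i.e. 16 + 8x − 2·(12 + 3x) = 16.
Collecting terms: 2x − 8 = 16, so 2x = 24, so x = 12.
Then 2E = 12 + 3·12 = 48, so E = 24, V = 2E/4 = 12, F = 2 + 12 = 14.

12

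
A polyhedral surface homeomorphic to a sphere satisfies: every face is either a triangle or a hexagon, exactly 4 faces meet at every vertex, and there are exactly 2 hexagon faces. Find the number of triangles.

Let x be the number of triangles; then F = 2 + x.
Edge–face incidences: 2E = 6·2 + 3·x = 12 + 3x.
Every vertex has degree 4, so 4V = 2E.
Euler: V − E + F = 2 ⇒ (2E)/4 − E + (2 + x) = 2.
Multiply by 8: 2·(2E) − 4·(2E) + 8·(2 + x) = 16, i.e. 16 + 8x − 2·(12 + 3x) = 16.
Collecting terms: 2x − 8 = 16, so 2x = 24, so x = 12.
Then 2E = 12 + 3·12 = 48, so E = 24, V = 2E/4 = 12, F = 2 + 12 = 14.

12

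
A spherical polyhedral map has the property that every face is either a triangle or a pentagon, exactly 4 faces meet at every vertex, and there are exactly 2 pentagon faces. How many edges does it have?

Let x be the number of triangles; then F = 2 + x.
Edge–face incidences: 2E = 5·2 + 3·x = 10 + 3x.
Every vertex has degree 4, so 4V = 2E.
Euler: V − E + F = 2 ⇒ (2E)/4 − E + (2 + x) = 2.
Multiply by 8: 2·(2E) − 4·(2E) + 8·(2 + x) = 16, i.e. 16 + 8x − 2·(10 + 3x) = 16.
Collecting terms: 2x − 4 = 16, so 2x = 20, so x = 10.
Then 2E = 10 + 3·10 = 40, so E = 20, V = 2E/4 = 10, F = 2 + 10 = 12.

20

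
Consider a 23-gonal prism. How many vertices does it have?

A prism on an n-gon has two n-gon bases and n rectangular sides: V = 2·23 = 46, E = 3·23 = 69, F = 23 + 2 = 25.

46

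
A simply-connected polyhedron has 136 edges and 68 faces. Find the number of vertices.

70

Here V − E + F = 2.
V = 2 + E − F = 2 + 136 − 68 = 70.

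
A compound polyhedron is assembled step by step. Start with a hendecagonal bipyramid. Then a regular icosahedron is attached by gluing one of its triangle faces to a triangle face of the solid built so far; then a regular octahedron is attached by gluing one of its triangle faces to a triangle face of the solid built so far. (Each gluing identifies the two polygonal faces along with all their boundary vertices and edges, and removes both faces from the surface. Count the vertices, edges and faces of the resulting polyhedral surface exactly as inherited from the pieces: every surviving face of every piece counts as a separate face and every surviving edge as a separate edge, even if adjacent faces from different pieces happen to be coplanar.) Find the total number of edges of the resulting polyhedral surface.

69

A hendecagonal bipyramid: V=13, E=33, F=22.
Attach a regular icosahedron (V=12, E=30, F=20) along a 3-gon: merge 3 vertices and 3 edges, delete both glued faces → V=22, E=60, F=40.
Attach a regular octahedron (V=6, E=12, F=8) along a 3-gon: merge 3 vertices and 3 edges, delete both glued faces → V=25, E=69, F=46.
Check: V − E + F = 25 − 69 + 46 = 2.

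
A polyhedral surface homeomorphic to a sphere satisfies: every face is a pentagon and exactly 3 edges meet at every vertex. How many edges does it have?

Each face has 5 edges and each edge borders two faces, so 2E = 5F.
Each vertex has degree 3, so 3V = 2E and hence V = 5F/3.
Euler: V − E + F = 2 ⇒ (5F/3) − (5F/2) + F = 2.
Multiply by 6: (10 − 15 + 6)F = 12, i.e. 1F = 12.
So F = 12, E = 5·12/2 = 30, V = 5·12/3 = 20.

30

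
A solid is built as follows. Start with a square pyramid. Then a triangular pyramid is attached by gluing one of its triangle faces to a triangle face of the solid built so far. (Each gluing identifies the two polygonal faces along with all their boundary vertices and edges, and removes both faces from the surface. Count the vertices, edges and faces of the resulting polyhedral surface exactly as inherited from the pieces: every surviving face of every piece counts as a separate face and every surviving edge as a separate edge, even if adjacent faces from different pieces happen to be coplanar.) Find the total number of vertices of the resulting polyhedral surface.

A square pyramid: V=5, E=8, F=5.
Attach a triangular pyramid (V=4, E=6, F=4) along a 3-gon: merge 3 vertices and 3 edges, delete both glued faces → V=6, E=11, F=7.
Check: V − E + F = 6 − 11 + 7 = 2.

6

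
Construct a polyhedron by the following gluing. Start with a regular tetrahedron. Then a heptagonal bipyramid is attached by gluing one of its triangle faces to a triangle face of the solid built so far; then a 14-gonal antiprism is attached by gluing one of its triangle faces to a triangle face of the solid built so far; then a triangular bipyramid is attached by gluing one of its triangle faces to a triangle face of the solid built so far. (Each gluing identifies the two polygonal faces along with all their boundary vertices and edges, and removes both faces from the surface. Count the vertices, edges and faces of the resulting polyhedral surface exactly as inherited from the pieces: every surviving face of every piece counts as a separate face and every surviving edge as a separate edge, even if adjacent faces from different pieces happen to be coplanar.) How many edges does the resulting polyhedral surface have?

83

A regular tetrahedron: V=4, E=6, F=4.
Attach a heptagonal bipyramid (V=9, E=21, F=14) along a 3-gon: merge 3 vertices and 3 edges, delete both glued faces → V=10, E=24, F=16.
Attach a 14-gonal antiprism (V=28, E=56, F=30) along a 3-gon: merge 3 vertices and 3 edges, delete both glued faces → V=35, E=77, F=44.
Attach a triangular bipyramid (V=5, E=9, F=6) along a 3-gon: merge 3 vertices and 3 edges, delete both glued faces → V=37, E=83, F=48.
Check: V − E + F = 37 − 83 + 48 = 2.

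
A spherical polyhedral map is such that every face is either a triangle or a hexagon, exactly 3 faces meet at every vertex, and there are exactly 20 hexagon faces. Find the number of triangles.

Let x be the number of triangles; then F = 20 + x.
Edge–face incidences: 2E = 6·20 + 3·x = 120 + 3x.
Every vertex has degree 3, so 3V = 2E.
Euler: V − E + F = 2 ⇒ (2E)/3 − E + (20 + x) = 2.
Multiply by 6: 2·(2E) − 3·(2E) + 6·(20 + x) = 12, i.e. 120 + 6x − (120 + 3x) = 12.
Collecting terms: 3x = 12, so x = 4.
Then 2E = 120 + 3·4 = 132, so E = 66, V = 2E/3 = 44, F = 20 + 4 = 24.

4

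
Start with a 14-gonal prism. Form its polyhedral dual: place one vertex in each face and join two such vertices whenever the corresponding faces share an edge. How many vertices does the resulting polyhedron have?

The base solid has V = 28, E = 42, F = 16.
The dual swaps V and F and preserves E: V′ = F = 16, E′ = E = 42, F′ = V = 28.

16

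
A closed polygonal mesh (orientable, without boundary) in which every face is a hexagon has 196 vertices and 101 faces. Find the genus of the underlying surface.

Every face is a hexagon, so 2E = 6·101 = 606, giving E = 303.
χ = V − E + F = 196 − 303 + 101 = -6.
For a closed orientable surface χ = 2 − 2g, so g = (2 − (-6))/2 = 4.

4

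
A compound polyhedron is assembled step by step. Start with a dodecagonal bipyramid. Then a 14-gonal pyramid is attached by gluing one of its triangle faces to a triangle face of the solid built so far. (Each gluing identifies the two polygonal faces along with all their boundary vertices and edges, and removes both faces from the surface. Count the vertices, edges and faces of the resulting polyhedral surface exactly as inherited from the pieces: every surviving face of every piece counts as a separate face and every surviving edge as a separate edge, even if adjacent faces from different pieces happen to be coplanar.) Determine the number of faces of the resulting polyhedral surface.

37

A dodecagonal bipyramid: V=14, E=36, F=24.
Attach a 14-gonal pyramid (V=15, E=28, F=15) along a 3-gon: merge 3 vertices and 3 edges, delete both glued faces → V=26, E=61, F=37.
Check: V − E + F = 26 − 61 + 37 = 2.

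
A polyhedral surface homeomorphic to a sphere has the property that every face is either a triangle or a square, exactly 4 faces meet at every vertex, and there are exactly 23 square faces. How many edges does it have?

Let x be the number of triangles; then F = 23 + x.
Edge–face incidences: 2E = 4·23 + 3·x = 92 + 3x.
Every vertex has degree 4, so 4V = 2E.
Euler: V − E + F = 2 ⇒ (2E)/4 − E + (23 + x) = 2.
Multiply by 8: 2·(2E) − 4·(2E) + 8·(23 + x) = 16, i.e. 184 + 8x − 2·(92 + 3x) = 16.
Collecting terms: 2x = 16, so x = 8.
Then 2E = 92 + 3·8 = 116, so E = 58, V = 2E/4 = 29, F = 23 + 8 = 31.

58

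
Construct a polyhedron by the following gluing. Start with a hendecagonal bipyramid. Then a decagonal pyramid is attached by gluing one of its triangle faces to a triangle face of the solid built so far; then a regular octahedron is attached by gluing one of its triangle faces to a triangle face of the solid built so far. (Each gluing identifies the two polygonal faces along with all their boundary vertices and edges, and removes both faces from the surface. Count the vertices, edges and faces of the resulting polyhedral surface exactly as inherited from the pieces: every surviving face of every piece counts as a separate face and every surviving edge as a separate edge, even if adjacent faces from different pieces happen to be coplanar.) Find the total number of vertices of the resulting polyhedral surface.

A hendecagonal bipyramid: V=13, E=33, F=22.
Attach a decagonal pyramid (V=11, E=20, F=11) along a 3-gon: merge 3 vertices and 3 edges, delete both glued faces → V=21, E=50, F=31.
Attach a regular octahedron (V=6, E=12, F=8) along a 3-gon: merge 3 vertices and 3 edges, delete both glued faces → V=24, E=59, F=37.
Check: V − E + F = 24 − 59 + 37 = 2.

24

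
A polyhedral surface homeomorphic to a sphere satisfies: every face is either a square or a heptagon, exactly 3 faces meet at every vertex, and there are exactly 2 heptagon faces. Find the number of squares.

7

Let x be the number of squares; then F = 2 + x.
Edge–face incidences: 2E = 7·2 + 4·x = 14 + 4x.
Every vertex has degree 3, so 3V = 2E.
Euler: V − E + F = 2 ⇒ (2E)/3 − E + (2 + x) = 2.
Multiply by 6: 2·(2E) − 3·(2E) + 6·(2 + x) = 12, i.e. 12 + 6x − (14 + 4x) = 12.
Collecting terms: 2x − 2 = 12, so 2x = 14, so x = 7.
Then 2E = 14 + 4·7 = 42, so E = 21, V = 2E/3 = 14, F = 2 + 7 = 9.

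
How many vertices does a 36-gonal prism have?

A prism on an n-gon has two n-gon bases and n rectangular sides: V = 2·36 = 72, E = 3·36 = 108, F = 36 + 2 = 38.

72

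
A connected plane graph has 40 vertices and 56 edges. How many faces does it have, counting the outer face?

Euler's formula for a connected plane graph: V − E + F = 2, so F = 2 − 40 + 56 = 18.

18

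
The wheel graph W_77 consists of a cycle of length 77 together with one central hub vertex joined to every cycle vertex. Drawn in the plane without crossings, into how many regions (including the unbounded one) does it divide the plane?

W_77 has V = 77 + 1 = 78 vertices and E = 2·77 = 154 edges.
By Euler's formula F = 2 − V + E = 2 − 78 + 154 = 78.

78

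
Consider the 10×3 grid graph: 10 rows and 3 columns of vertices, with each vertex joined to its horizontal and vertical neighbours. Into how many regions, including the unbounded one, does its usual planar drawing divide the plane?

The grid has V = 10·3 = 30 vertices and E = 10·2 + 3·9 = 47 edges.
F = 2 − V + E = 2 − 30 + 47 = 19.

19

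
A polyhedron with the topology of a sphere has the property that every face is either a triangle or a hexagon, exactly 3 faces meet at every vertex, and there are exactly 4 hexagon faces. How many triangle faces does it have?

Let x be the number of triangles; then F = 4 + x.
Edge–face incidences: 2E = 6·4 + 3·x = 24 + 3x.
Every vertex has degree 3, so 3V = 2E.
Euler: V − E + F = 2 ⇒ (2E)/3 − E + (4 + x) = 2.
Multiply by 6: 2·(2E) − 3·(2E) + 6·(4 + x) = 12, i.e. 24 + 6x − (24 + 3x) = 12.
Collecting terms: 3x = 12, so x = 4.
Then 2E = 24 + 3·4 = 36, so E = 18, V = 2E/3 = 12, F = 4 + 4 = 8.

4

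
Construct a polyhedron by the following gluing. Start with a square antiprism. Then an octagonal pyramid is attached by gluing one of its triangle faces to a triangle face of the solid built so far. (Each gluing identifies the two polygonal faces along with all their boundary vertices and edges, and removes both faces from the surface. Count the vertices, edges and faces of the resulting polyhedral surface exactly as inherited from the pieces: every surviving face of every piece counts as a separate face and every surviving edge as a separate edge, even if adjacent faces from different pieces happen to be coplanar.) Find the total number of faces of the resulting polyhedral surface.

17

A square antiprism: V=8, E=16, F=10.
Attach an octagonal pyramid (V=9, E=16, F=9) along a 3-gon: merge 3 vertices and 3 edges, delete both glued faces → V=14, E=29, F=17.
Check: V − E + F = 14 − 29 + 17 = 2.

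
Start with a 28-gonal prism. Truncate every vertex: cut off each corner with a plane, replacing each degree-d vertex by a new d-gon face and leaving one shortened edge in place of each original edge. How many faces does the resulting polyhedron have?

The base solid has V = 56, E = 84, F = 30.
Truncation replaces each original edge-end by a new vertex, so V′ = 2E = 168.
Each original edge survives, and each old vertex of degree d contributes d new edges; summing degrees gives Σd = 2E, so E′ = E + 2E = 3E = 252.
Each original face survives and each original vertex becomes one new face: F′ = F + V = 86.

86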